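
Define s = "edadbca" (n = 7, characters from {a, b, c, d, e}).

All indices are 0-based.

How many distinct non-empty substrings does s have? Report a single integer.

rank→(start, suffix):
  0 → (6, 'a')
  1 → (2, 'adbca')
  2 → (4, 'bca')
  3 → (5, 'ca')
  4 → (1, 'dadbca')
  5 → (3, 'dbca')
  6 → (0, 'edadbca')

SA = [6, 2, 4, 5, 1, 3, 0]
i: (SA[i-1],SA[i]) lcp shared
  1: (6,2) 1 'a'
  2: (2,4) 0 ''
  3: (4,5) 0 ''
  4: (5,1) 0 ''
  5: (1,3) 1 'd'
  6: (3,0) 0 ''

n(n+1)/2 = 7·8/2 = 28
Σ LCP = 0 + 1 + 0 + 0 + 0 + 1 + 0 = 2
distinct = 28 − 2 = 26

26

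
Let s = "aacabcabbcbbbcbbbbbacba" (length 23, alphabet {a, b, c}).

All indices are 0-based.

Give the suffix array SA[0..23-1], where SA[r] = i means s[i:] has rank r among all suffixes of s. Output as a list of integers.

rank | idx | suffix
   0 |  22 | a
   1 |   0 | aacabcabbcbbbcbbbbbacba
   2 |   6 | abbcbbbcbbbbbacba
   3 |   3 | abcabbcbbbcbbbbbacba
   4 |   1 | acabcabbcbbbcbbbbbacba
   5 |  19 | acba
   6 |  21 | ba
   7 |  18 | bacba
   8 |  17 | bbacba
   9 |  16 | bbbacba
  10 |  15 | bbbbacba
  11 |  14 | bbbbbacba
  12 |  10 | bbbcbbbbbacba
  13 |  11 | bbcbbbbbacba
  14 |   7 | bbcbbbcbbbbbacba
  15 |   4 | bcabbcbbbcbbbbbacba
  16 |  12 | bcbbbbbacba
  17 |   8 | bcbbbcbbbbbacba
  18 |   5 | cabbcbbbcbbbbbacba
  19 |   2 | cabcabbcbbbcbbbbbacba
  20 |  20 | cba
  21 |  13 | cbbbbbacba
  22 |   9 | cbbbcbbbbbacba

[22, 0, 6, 3, 1, 19, 21, 18, 17, 16, 15, 14, 10, 11, 7, 4, 12, 8, 5, 2, 20, 13, 9]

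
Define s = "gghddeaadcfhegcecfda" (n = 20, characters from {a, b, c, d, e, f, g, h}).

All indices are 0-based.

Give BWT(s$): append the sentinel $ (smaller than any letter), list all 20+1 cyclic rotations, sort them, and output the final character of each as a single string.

adeagedfahddchcce$ggf

rank  rotation               last
    0  $gghddeaadcfhegcecfda  a
    1  a$gghddeaadcfhegcecfd  d
    2  aadcfhegcecfda$gghdde  e
    3  adcfhegcecfda$gghddea  a
    4  cecfda$gghddeaadcfheg  g
    5  cfda$gghddeaadcfhegce  e
    6  cfhegcecfda$gghddeaad  d
    7  da$gghddeaadcfhegcecf  f
    8  dcfhegcecfda$gghddeaa  a
    9  ddeaadcfhegcecfda$ggh  h
   10  deaadcfhegcecfda$gghd  d
   11  eaadcfhegcecfda$gghdd  d
   12  ecfda$gghddeaadcfhegc  c
   13  egcecfda$gghddeaadcfh  h
   14  fda$gghddeaadcfhegcec  c
   15  fhegcecfda$gghddeaadc  c
   16  gcecfda$gghddeaadcfhe  e
   17  gghddeaadcfhegcecfda$  $
   18  ghddeaadcfhegcecfda$g  g
   19  hddeaadcfhegcecfda$gg  g
   20  hegcecfda$gghddeaadcf  f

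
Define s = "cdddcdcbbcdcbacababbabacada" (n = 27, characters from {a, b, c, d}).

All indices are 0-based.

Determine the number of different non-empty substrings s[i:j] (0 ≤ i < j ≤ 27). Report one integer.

rank→(start, suffix):
  0 → (26, 'a')
  1 → (15, 'ababbabacada')
  2 → (20, 'abacada')
  3 → (17, 'abbabacada')
  4 → (13, 'acababbabacada')
  5 → (22, 'acada')
  6 → (24, 'ada')
  7 → (19, 'babacada')
  8 → (16, 'babbabacada')
  9 → (12, 'bacababbabacada')
  10 → (21, 'bacada')
  11 → (18, 'bbabacada')
  12 → (7, 'bbcdcbacababbabacada')
  13 → (8, 'bcdcbacababbabacada')
  14 → (14, 'cababbabacada')
  15 → (23, 'cada')
  16 → (11, 'cbacababbabacada')
  17 → (6, 'cbbcdcbacababbabacada')
  18 → (9, 'cdcbacababbabacada')
  19 → (4, 'cdcbbcdcbacababbabacada')
  20 → (0, 'cdddcdcbbcdcbacababbabacada')
  21 → (25, 'da')
  22 → (10, 'dcbacababbabacada')
  23 → (5, 'dcbbcdcbacababbabacada')
  24 → (3, 'dcdcbbcdcbacababbabacada')
  25 → (2, 'ddcdcbbcdcbacababbabacada')
  26 → (1, 'dddcdcbbcdcbacababbabacada')

SA = [26, 15, 20, 17, 13, 22, 24, 19, 16, 12, 21, 18, 7, 8, 14, 23, 11, 6, 9, 4, 0, 25, 10, 5, 3, 2, 1]
[i] adj suffixes → lcp
  [1] 26/15 → 1 ('a')
  [2] 15/20 → 3 ('aba')
  [3] 20/17 → 2 ('ab')
  [4] 17/13 → 1 ('a')
  [5] 13/22 → 3 ('aca')
  [6] 22/24 → 1 ('a')
  [7] 24/19 → 0 ('')
  [8] 19/16 → 3 ('bab')
  [9] 16/12 → 2 ('ba')
  [10] 12/21 → 4 ('baca')
  [11] 21/18 → 1 ('b')
  [12] 18/7 → 2 ('bb')
  [13] 7/8 → 1 ('b')
  [14] 8/14 → 0 ('')
  [15] 14/23 → 2 ('ca')
  [16] 23/11 → 1 ('c')
  [17] 11/6 → 2 ('cb')
  [18] 6/9 → 1 ('c')
  [19] 9/4 → 4 ('cdcb')
  [20] 4/0 → 2 ('cd')
  [21] 0/25 → 0 ('')
  [22] 25/10 → 1 ('d')
  [23] 10/5 → 3 ('dcb')
  [24] 5/3 → 2 ('dc')
  [25] 3/2 → 1 ('d')
  [26] 2/1 → 2 ('dd')

n(n+1)/2 = 27·28/2 = 378
Σ LCP = 0 + 1 + 3 + 2 + 1 + 3 + 1 + 0 + 3 + 2 + 4 + 1 + 2 + 1 + 0 + 2 + 1 + 2 + 1 + 4 + 2 + 0 + 1 + 3 + 2 + 1 + 2 = 45
distinct = 378 − 45 = 333

333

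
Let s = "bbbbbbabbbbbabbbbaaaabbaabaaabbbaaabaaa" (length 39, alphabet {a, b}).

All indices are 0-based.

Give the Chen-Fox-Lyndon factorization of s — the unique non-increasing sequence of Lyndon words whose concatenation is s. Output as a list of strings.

emit factor 1: 'b' (i=0, period=1)
emit factor 2: 'b' (i=1, period=1)
emit factor 3: 'b' (i=2, period=1)
emit factor 4: 'b' (i=3, period=1)
emit factor 5: 'b' (i=4, period=1)
emit factor 6: 'b' (i=5, period=1)
emit factor 7: 'abbbbb' (i=6, period=6)
emit factor 8: 'abbbb' (i=12, period=5)
emit factor 9: 'aaaabbaabaaabbbaaab' (i=17, period=19)
emit factor 10: 'a' (i=36, period=1)
emit factor 11: 'a' (i=37, period=1)
emit factor 12: 'a' (i=38, period=1)

["b", "b", "b", "b", "b", "b", "abbbbb", "abbbb", "aaaabbaabaaabbbaaab", "a", "a", "a"]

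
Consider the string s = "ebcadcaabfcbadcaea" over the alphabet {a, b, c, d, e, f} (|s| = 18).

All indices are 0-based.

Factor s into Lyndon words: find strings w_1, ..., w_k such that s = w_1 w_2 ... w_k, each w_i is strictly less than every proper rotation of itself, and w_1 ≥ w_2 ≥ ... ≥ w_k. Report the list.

["e", "bc", "adc", "aabfcbadcae", "a"]

emit factor 1: 'e' (i=0, period=1)
emit factor 2: 'bc' (i=1, period=2)
emit factor 3: 'adc' (i=3, period=3)
emit factor 4: 'aabfcbadcae' (i=6, period=11)
emit factor 5: 'a' (i=17, period=1)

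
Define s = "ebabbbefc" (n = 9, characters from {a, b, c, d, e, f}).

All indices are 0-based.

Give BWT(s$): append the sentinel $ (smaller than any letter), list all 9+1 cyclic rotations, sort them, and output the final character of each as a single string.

cbeabbf$be

rank  rotation    last
    0  $ebabbbefc  c
    1  abbbefc$eb  b
    2  babbbefc$e  e
    3  bbbefc$eba  a
    4  bbefc$ebab  b
    5  befc$ebabb  b
    6  c$ebabbbef  f
    7  ebabbbefc$  $
    8  efc$ebabbb  b
    9  fc$ebabbbe  e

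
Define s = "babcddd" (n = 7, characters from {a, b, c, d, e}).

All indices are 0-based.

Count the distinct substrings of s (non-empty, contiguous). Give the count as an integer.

rank→(start, suffix):
  0 → (1, 'abcddd')
  1 → (0, 'babcddd')
  2 → (2, 'bcddd')
  3 → (3, 'cddd')
  4 → (6, 'd')
  5 → (5, 'dd')
  6 → (4, 'ddd')

SA = [1, 0, 2, 3, 6, 5, 4]
rank  pair      lcp
   1  s[1:],s[0:]  0  ''
   2  s[0:],s[2:]  1  'b'
   3  s[2:],s[3:]  0  ''
   4  s[3:],s[6:]  0  ''
   5  s[6:],s[5:]  1  'd'
   6  s[5:],s[4:]  2  'dd'

n(n+1)/2 = 7·8/2 = 28
Σ LCP = 0 + 0 + 1 + 0 + 0 + 1 + 2 = 4
distinct = 28 − 4 = 24

24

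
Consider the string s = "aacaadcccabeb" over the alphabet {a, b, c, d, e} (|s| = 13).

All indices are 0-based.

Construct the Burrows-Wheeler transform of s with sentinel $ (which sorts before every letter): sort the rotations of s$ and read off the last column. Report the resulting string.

rank  rotation        last
    0  $aacaadcccabeb  b
    1  aacaadcccabeb$  $
    2  aadcccabeb$aac  c
    3  abeb$aacaadccc  c
    4  acaadcccabeb$a  a
    5  adcccabeb$aaca  a
    6  b$aacaadcccabe  e
    7  beb$aacaadccca  a
    8  caadcccabeb$aa  a
    9  cabeb$aacaadcc  c
   10  ccabeb$aacaadc  c
   11  cccabeb$aacaad  d
   12  dcccabeb$aacaa  a
   13  eb$aacaadcccab  b

b$ccaaeaaccdab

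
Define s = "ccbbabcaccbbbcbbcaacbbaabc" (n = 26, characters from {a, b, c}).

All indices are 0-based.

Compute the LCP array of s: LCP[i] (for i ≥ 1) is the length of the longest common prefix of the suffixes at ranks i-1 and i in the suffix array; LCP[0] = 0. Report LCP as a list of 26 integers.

[0, 2, 1, 3, 1, 2, 0, 2, 1, 3, 2, 2, 3, 1, 2, 3, 2, 0, 1, 2, 1, 4, 3, 3, 1, 4]

rank→(start, suffix):
  0 → (22, 'aabc')
  1 → (17, 'aacbbaabc')
  2 → (23, 'abc')
  3 → (4, 'abcaccbbbcbbcaacbbaabc')
  4 → (18, 'acbbaabc')
  5 → (7, 'accbbbcbbcaacbbaabc')
  6 → (21, 'baabc')
  7 → (3, 'babcaccbbbcbbcaacbbaabc')
  8 → (20, 'bbaabc')
  9 → (2, 'bbabcaccbbbcbbcaacbbaabc')
  10 → (10, 'bbbcbbcaacbbaabc')
  11 → (14, 'bbcaacbbaabc')
  12 → (11, 'bbcbbcaacbbaabc')
  13 → (24, 'bc')
  14 → (15, 'bcaacbbaabc')
  15 → (5, 'bcaccbbbcbbcaacbbaabc')
  16 → (12, 'bcbbcaacbbaabc')
  17 → (25, 'c')
  18 → (16, 'caacbbaabc')
  19 → (6, 'caccbbbcbbcaacbbaabc')
  20 → (19, 'cbbaabc')
  21 → (1, 'cbbabcaccbbbcbbcaacbbaabc')
  22 → (9, 'cbbbcbbcaacbbaabc')
  23 → (13, 'cbbcaacbbaabc')
  24 → (0, 'ccbbabcaccbbbcbbcaacbbaabc')
  25 → (8, 'ccbbbcbbcaacbbaabc')

SA = [22, 17, 23, 4, 18, 7, 21, 3, 20, 2, 10, 14, 11, 24, 15, 5, 12, 25, 16, 6, 19, 1, 9, 13, 0, 8]
i: (SA[i-1],SA[i]) lcp shared
  1: (22,17) 2 'aa'
  2: (17,23) 1 'a'
  3: (23,4) 3 'abc'
  4: (4,18) 1 'a'
  5: (18,7) 2 'ac'
  6: (7,21) 0 ''
  7: (21,3) 2 'ba'
  8: (3,20) 1 'b'
  9: (20,2) 3 'bba'
  10: (2,10) 2 'bb'
  11: (10,14) 2 'bb'
  12: (14,11) 3 'bbc'
  13: (11,24) 1 'b'
  14: (24,15) 2 'bc'
  15: (15,5) 3 'bca'
  16: (5,12) 2 'bc'
  17: (12,25) 0 ''
  18: (25,16) 1 'c'
  19: (16,6) 2 'ca'
  20: (6,19) 1 'c'
  21: (19,1) 4 'cbba'
  22: (1,9) 3 'cbb'
  23: (9,13) 3 'cbb'
  24: (13,0) 1 'c'
  25: (0,8) 4 'ccbb'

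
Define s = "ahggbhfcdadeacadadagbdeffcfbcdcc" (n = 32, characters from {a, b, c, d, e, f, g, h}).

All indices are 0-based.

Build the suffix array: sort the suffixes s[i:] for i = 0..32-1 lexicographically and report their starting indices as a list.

[12, 14, 16, 9, 18, 0, 27, 20, 4, 31, 13, 30, 7, 28, 25, 15, 8, 17, 29, 10, 21, 11, 22, 26, 6, 24, 23, 19, 3, 2, 5, 1]

rank→(start, suffix):
  0 → (12, 'acadadagbdeffcfbcdcc')
  1 → (14, 'adadagbdeffcfbcdcc')
  2 → (16, 'adagbdeffcfbcdcc')
  3 → (9, 'adeacadadagbdeffcfbcdcc')
  4 → (18, 'agbdeffcfbcdcc')
  5 → (0, 'ahggbhfcdadeacadadagbdeffcfbcdcc')
  6 → (27, 'bcdcc')
  7 → (20, 'bdeffcfbcdcc')
  8 → (4, 'bhfcdadeacadadagbdeffcfbcdcc')
  9 → (31, 'c')
  10 → (13, 'cadadagbdeffcfbcdcc')
  11 → (30, 'cc')
  12 → (7, 'cdadeacadadagbdeffcfbcdcc')
  13 → (28, 'cdcc')
  14 → (25, 'cfbcdcc')
  15 → (15, 'dadagbdeffcfbcdcc')
  16 → (8, 'dadeacadadagbdeffcfbcdcc')
  17 → (17, 'dagbdeffcfbcdcc')
  18 → (29, 'dcc')
  19 → (10, 'deacadadagbdeffcfbcdcc')
  20 → (21, 'deffcfbcdcc')
  21 → (11, 'eacadadagbdeffcfbcdcc')
  22 → (22, 'effcfbcdcc')
  23 → (26, 'fbcdcc')
  24 → (6, 'fcdadeacadadagbdeffcfbcdcc')
  25 → (24, 'fcfbcdcc')
  26 → (23, 'ffcfbcdcc')
  27 → (19, 'gbdeffcfbcdcc')
  28 → (3, 'gbhfcdadeacadadagbdeffcfbcdcc')
  29 → (2, 'ggbhfcdadeacadadagbdeffcfbcdcc')
  30 → (5, 'hfcdadeacadadagbdeffcfbcdcc')
  31 → (1, 'hggbhfcdadeacadadagbdeffcfbcdcc')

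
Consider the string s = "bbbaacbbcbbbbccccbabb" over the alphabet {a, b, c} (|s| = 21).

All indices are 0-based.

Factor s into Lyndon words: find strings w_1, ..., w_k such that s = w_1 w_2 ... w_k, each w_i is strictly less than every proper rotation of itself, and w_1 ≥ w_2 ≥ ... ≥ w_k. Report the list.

["b", "b", "b", "aacbbcbbbbccccbabb"]

emit factor 1: 'b' (i=0, period=1)
emit factor 2: 'b' (i=1, period=1)
emit factor 3: 'b' (i=2, period=1)
emit factor 4: 'aacbbcbbbbccccbabb' (i=3, period=18)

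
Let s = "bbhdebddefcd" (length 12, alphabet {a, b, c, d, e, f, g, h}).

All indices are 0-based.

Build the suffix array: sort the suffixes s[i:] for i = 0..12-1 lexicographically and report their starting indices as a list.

rank→(start, suffix):
  0 → (0, 'bbhdebddefcd')
  1 → (5, 'bddefcd')
  2 → (1, 'bhdebddefcd')
  3 → (10, 'cd')
  4 → (11, 'd')
  5 → (6, 'ddefcd')
  6 → (3, 'debddefcd')
  7 → (7, 'defcd')
  8 → (4, 'ebddefcd')
  9 → (8, 'efcd')
  10 → (9, 'fcd')
  11 → (2, 'hdebddefcd')

[0, 5, 1, 10, 11, 6, 3, 7, 4, 8, 9, 2]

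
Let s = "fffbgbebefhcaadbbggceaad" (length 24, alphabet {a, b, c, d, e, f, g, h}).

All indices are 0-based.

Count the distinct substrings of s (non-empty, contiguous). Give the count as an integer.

rank→(start, suffix):
  0 → (21, 'aad')
  1 → (12, 'aadbbggceaad')
  2 → (22, 'ad')
  3 → (13, 'adbbggceaad')
  4 → (15, 'bbggceaad')
  5 → (5, 'bebefhcaadbbggceaad')
  6 → (7, 'befhcaadbbggceaad')
  7 → (3, 'bgbebefhcaadbbggceaad')
  8 → (16, 'bggceaad')
  9 → (11, 'caadbbggceaad')
  10 → (19, 'ceaad')
  11 → (23, 'd')
  12 → (14, 'dbbggceaad')
  13 → (20, 'eaad')
  14 → (6, 'ebefhcaadbbggceaad')
  15 → (8, 'efhcaadbbggceaad')
  16 → (2, 'fbgbebefhcaadbbggceaad')
  17 → (1, 'ffbgbebefhcaadbbggceaad')
  18 → (0, 'fffbgbebefhcaadbbggceaad')
  19 → (9, 'fhcaadbbggceaad')
  20 → (4, 'gbebefhcaadbbggceaad')
  21 → (18, 'gceaad')
  22 → (17, 'ggceaad')
  23 → (10, 'hcaadbbggceaad')

SA = [21, 12, 22, 13, 15, 5, 7, 3, 16, 11, 19, 23, 14, 20, 6, 8, 2, 1, 0, 9, 4, 18, 17, 10]
rank  pair      lcp
   1  s[21:],s[12:]  3  'aad'
   2  s[12:],s[22:]  1  'a'
   3  s[22:],s[13:]  2  'ad'
   4  s[13:],s[15:]  0  ''
   5  s[15:],s[5:]  1  'b'
   6  s[5:],s[7:]  2  'be'
   7  s[7:],s[3:]  1  'b'
   8  s[3:],s[16:]  2  'bg'
   9  s[16:],s[11:]  0  ''
  10  s[11:],s[19:]  1  'c'
  11  s[19:],s[23:]  0  ''
  12  s[23:],s[14:]  1  'd'
  13  s[14:],s[20:]  0  ''
  14  s[20:],s[6:]  1  'e'
  15  s[6:],s[8:]  1  'e'
  16  s[8:],s[2:]  0  ''
  17  s[2:],s[1:]  1  'f'
  18  s[1:],s[0:]  2  'ff'
  19  s[0:],s[9:]  1  'f'
  20  s[9:],s[4:]  0  ''
  21  s[4:],s[18:]  1  'g'
  22  s[18:],s[17:]  1  'g'
  23  s[17:],s[10:]  0  ''

n(n+1)/2 = 24·25/2 = 300
Σ LCP = 0 + 3 + 1 + 2 + 0 + 1 + 2 + 1 + 2 + 0 + 1 + 0 + 1 + 0 + 1 + 1 + 0 + 1 + 2 + 1 + 0 + 1 + 1 + 0 = 22
distinct = 300 − 22 = 278

278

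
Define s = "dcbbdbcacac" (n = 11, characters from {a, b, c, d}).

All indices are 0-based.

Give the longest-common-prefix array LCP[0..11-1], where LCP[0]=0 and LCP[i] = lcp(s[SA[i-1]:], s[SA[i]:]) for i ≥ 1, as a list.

[0, 2, 0, 1, 1, 0, 1, 3, 1, 0, 1]

rank→(start, suffix):
  0 → (9, 'ac')
  1 → (7, 'acac')
  2 → (2, 'bbdbcacac')
  3 → (5, 'bcacac')
  4 → (3, 'bdbcacac')
  5 → (10, 'c')
  6 → (8, 'cac')
  7 → (6, 'cacac')
  8 → (1, 'cbbdbcacac')
  9 → (4, 'dbcacac')
  10 → (0, 'dcbbdbcacac')

SA = [9, 7, 2, 5, 3, 10, 8, 6, 1, 4, 0]
rank  pair      lcp
   1  s[9:],s[7:]  2  'ac'
   2  s[7:],s[2:]  0  ''
   3  s[2:],s[5:]  1  'b'
   4  s[5:],s[3:]  1  'b'
   5  s[3:],s[10:]  0  ''
   6  s[10:],s[8:]  1  'c'
   7  s[8:],s[6:]  3  'cac'
   8  s[6:],s[1:]  1  'c'
   9  s[1:],s[4:]  0  ''
  10  s[4:],s[0:]  1  'd'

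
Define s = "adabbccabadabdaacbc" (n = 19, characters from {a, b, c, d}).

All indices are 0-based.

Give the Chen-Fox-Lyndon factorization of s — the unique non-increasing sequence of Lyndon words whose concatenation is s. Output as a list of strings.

["ad", "abbcc", "abadabd", "aacbc"]

emit factor 1: 'ad' (i=0, period=2)
emit factor 2: 'abbcc' (i=2, period=5)
emit factor 3: 'abadabd' (i=7, period=7)
emit factor 4: 'aacbc' (i=14, period=5)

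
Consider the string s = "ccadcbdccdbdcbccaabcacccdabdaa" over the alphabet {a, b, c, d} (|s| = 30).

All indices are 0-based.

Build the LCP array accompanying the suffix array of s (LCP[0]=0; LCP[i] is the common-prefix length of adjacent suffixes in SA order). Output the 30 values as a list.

[0, 1, 2, 1, 2, 1, 1, 0, 2, 1, 2, 3, 0, 2, 2, 1, 2, 1, 3, 2, 2, 3, 1, 2, 0, 2, 1, 1, 3, 2]

sorted suffixes:
  #0 SA[0]=29  'a'
  #1 SA[1]=28  'aa'
  #2 SA[2]=16  'aabcacccdabdaa'
  #3 SA[3]=17  'abcacccdabdaa'
  #4 SA[4]=25  'abdaa'
  #5 SA[5]=20  'acccdabdaa'
  #6 SA[6]=2  'adcbdccdbdcbccaabcacccdabdaa'
  #7 SA[7]=18  'bcacccdabdaa'
  #8 SA[8]=13  'bccaabcacccdabdaa'
  #9 SA[9]=26  'bdaa'
  #10 SA[10]=10  'bdcbccaabcacccdabdaa'
  #11 SA[11]=5  'bdccdbdcbccaabcacccdabdaa'
  #12 SA[12]=15  'caabcacccdabdaa'
  #13 SA[13]=19  'cacccdabdaa'
  #14 SA[14]=1  'cadcbdccdbdcbccaabcacccdabdaa'
  #15 SA[15]=12  'cbccaabcacccdabdaa'
  #16 SA[16]=4  'cbdccdbdcbccaabcacccdabdaa'
  #17 SA[17]=14  'ccaabcacccdabdaa'
  #18 SA[18]=0  'ccadcbdccdbdcbccaabcacccdabdaa'
  #19 SA[19]=21  'cccdabdaa'
  #20 SA[20]=22  'ccdabdaa'
  #21 SA[21]=7  'ccdbdcbccaabcacccdabdaa'
  #22 SA[22]=23  'cdabdaa'
  #23 SA[23]=8  'cdbdcbccaabcacccdabdaa'
  #24 SA[24]=27  'daa'
  #25 SA[25]=24  'dabdaa'
  #26 SA[26]=9  'dbdcbccaabcacccdabdaa'
  #27 SA[27]=11  'dcbccaabcacccdabdaa'
  #28 SA[28]=3  'dcbdccdbdcbccaabcacccdabdaa'
  #29 SA[29]=6  'dccdbdcbccaabcacccdabdaa'

SA = [29, 28, 16, 17, 25, 20, 2, 18, 13, 26, 10, 5, 15, 19, 1, 12, 4, 14, 0, 21, 22, 7, 23, 8, 27, 24, 9, 11, 3, 6]
rank  pair      lcp
   1  s[29:],s[28:]  1  'a'
   2  s[28:],s[16:]  2  'aa'
   3  s[16:],s[17:]  1  'a'
   4  s[17:],s[25:]  2  'ab'
   5  s[25:],s[20:]  1  'a'
   6  s[20:],s[2:]  1  'a'
   7  s[2:],s[18:]  0  ''
   8  s[18:],s[13:]  2  'bc'
   9  s[13:],s[26:]  1  'b'
  10  s[26:],s[10:]  2  'bd'
  11  s[10:],s[5:]  3  'bdc'
  12  s[5:],s[15:]  0  ''
  13  s[15:],s[19:]  2  'ca'
  14  s[19:],s[1:]  2  'ca'
  15  s[1:],s[12:]  1  'c'
  16  s[12:],s[4:]  2  'cb'
  17  s[4:],s[14:]  1  'c'
  18  s[14:],s[0:]  3  'cca'
  19  s[0:],s[21:]  2  'cc'
  20  s[21:],s[22:]  2  'cc'
  21  s[22:],s[7:]  3  'ccd'
  22  s[7:],s[23:]  1  'c'
  23  s[23:],s[8:]  2  'cd'
  24  s[8:],s[27:]  0  ''
  25  s[27:],s[24:]  2  'da'
  26  s[24:],s[9:]  1  'd'
  27  s[9:],s[11:]  1  'd'
  28  s[11:],s[3:]  3  'dcb'
  29  s[3:],s[6:]  2  'dc'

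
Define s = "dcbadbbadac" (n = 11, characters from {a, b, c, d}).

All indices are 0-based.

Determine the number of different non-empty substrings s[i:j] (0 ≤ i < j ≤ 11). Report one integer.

rank→(start, suffix):
  0 → (9, 'ac')
  1 → (7, 'adac')
  2 → (3, 'adbbadac')
  3 → (6, 'badac')
  4 → (2, 'badbbadac')
  5 → (5, 'bbadac')
  6 → (10, 'c')
  7 → (1, 'cbadbbadac')
  8 → (8, 'dac')
  9 → (4, 'dbbadac')
  10 → (0, 'dcbadbbadac')

SA = [9, 7, 3, 6, 2, 5, 10, 1, 8, 4, 0]
i: (SA[i-1],SA[i]) lcp shared
  1: (9,7) 1 'a'
  2: (7,3) 2 'ad'
  3: (3,6) 0 ''
  4: (6,2) 3 'bad'
  5: (2,5) 1 'b'
  6: (5,10) 0 ''
  7: (10,1) 1 'c'
  8: (1,8) 0 ''
  9: (8,4) 1 'd'
  10: (4,0) 1 'd'

n(n+1)/2 = 11·12/2 = 66
Σ LCP = 0 + 1 + 2 + 0 + 3 + 1 + 0 + 1 + 0 + 1 + 1 = 10
distinct = 66 − 10 = 56

56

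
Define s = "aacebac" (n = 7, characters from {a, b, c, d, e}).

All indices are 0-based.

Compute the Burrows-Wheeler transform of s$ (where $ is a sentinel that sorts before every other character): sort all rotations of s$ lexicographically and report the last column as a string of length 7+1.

rank  rotation  last
    0  $aacebac  c
    1  aacebac$  $
    2  ac$aaceb  b
    3  acebac$a  a
    4  bac$aace  e
    5  c$aaceba  a
    6  cebac$aa  a
    7  ebac$aac  c

c$baeaac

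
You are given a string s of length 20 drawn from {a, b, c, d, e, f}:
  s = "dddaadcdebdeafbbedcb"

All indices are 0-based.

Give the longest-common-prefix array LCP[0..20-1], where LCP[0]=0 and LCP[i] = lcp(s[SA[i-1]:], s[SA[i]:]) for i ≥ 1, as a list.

rank | idx | suffix
   0 |   3 | aadcdebdeafbbedcb
   1 |   4 | adcdebdeafbbedcb
   2 |  12 | afbbedcb
   3 |  19 | b
   4 |  14 | bbedcb
   5 |   9 | bdeafbbedcb
   6 |  15 | bedcb
   7 |  18 | cb
   8 |   6 | cdebdeafbbedcb
   9 |   2 | daadcdebdeafbbedcb
  10 |  17 | dcb
  11 |   5 | dcdebdeafbbedcb
  12 |   1 | ddaadcdebdeafbbedcb
  13 |   0 | dddaadcdebdeafbbedcb
  14 |  10 | deafbbedcb
  15 |   7 | debdeafbbedcb
  16 |  11 | eafbbedcb
  17 |   8 | ebdeafbbedcb
  18 |  16 | edcb
  19 |  13 | fbbedcb

SA = [3, 4, 12, 19, 14, 9, 15, 18, 6, 2, 17, 5, 1, 0, 10, 7, 11, 8, 16, 13]
i: (SA[i-1],SA[i]) lcp shared
  1: (3,4) 1 'a'
  2: (4,12) 1 'a'
  3: (12,19) 0 ''
  4: (19,14) 1 'b'
  5: (14,9) 1 'b'
  6: (9,15) 1 'b'
  7: (15,18) 0 ''
  8: (18,6) 1 'c'
  9: (6,2) 0 ''
  10: (2,17) 1 'd'
  11: (17,5) 2 'dc'
  12: (5,1) 1 'd'
  13: (1,0) 2 'dd'
  14: (0,10) 1 'd'
  15: (10,7) 2 'de'
  16: (7,11) 0 ''
  17: (11,8) 1 'e'
  18: (8,16) 1 'e'
  19: (16,13) 0 ''

[0, 1, 1, 0, 1, 1, 1, 0, 1, 0, 1, 2, 1, 2, 1, 2, 0, 1, 1, 0]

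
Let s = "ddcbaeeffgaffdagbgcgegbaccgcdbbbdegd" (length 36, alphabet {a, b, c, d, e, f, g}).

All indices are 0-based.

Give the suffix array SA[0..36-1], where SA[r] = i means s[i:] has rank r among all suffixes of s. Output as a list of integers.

[23, 4, 10, 14, 22, 3, 29, 30, 31, 16, 2, 24, 27, 25, 18, 35, 13, 28, 1, 0, 32, 5, 6, 20, 33, 12, 11, 7, 8, 9, 21, 15, 26, 17, 34, 19]

sorted suffixes:
  #0 SA[0]=23  'accgcdbbbdegd'
  #1 SA[1]=4  'aeeffgaffdagbgcgegbaccgcdbbbdegd'
  #2 SA[2]=10  'affdagbgcgegbaccgcdbbbdegd'
  #3 SA[3]=14  'agbgcgegbaccgcdbbbdegd'
  #4 SA[4]=22  'baccgcdbbbdegd'
  #5 SA[5]=3  'baeeffgaffdagbgcgegbaccgcdbbbdegd'
  #6 SA[6]=29  'bbbdegd'
  #7 SA[7]=30  'bbdegd'
  #8 SA[8]=31  'bdegd'
  #9 SA[9]=16  'bgcgegbaccgcdbbbdegd'
  #10 SA[10]=2  'cbaeeffgaffdagbgcgegbaccgcdbbbdegd'
  #11 SA[11]=24  'ccgcdbbbdegd'
  #12 SA[12]=27  'cdbbbdegd'
  #13 SA[13]=25  'cgcdbbbdegd'
  #14 SA[14]=18  'cgegbaccgcdbbbdegd'
  #15 SA[15]=35  'd'
  #16 SA[16]=13  'dagbgcgegbaccgcdbbbdegd'
  #17 SA[17]=28  'dbbbdegd'
  #18 SA[18]=1  'dcbaeeffgaffdagbgcgegbaccgcdbbbdegd'
  #19 SA[19]=0  'ddcbaeeffgaffdagbgcgegbaccgcdbbbdegd'
  #20 SA[20]=32  'degd'
  #21 SA[21]=5  'eeffgaffdagbgcgegbaccgcdbbbdegd'
  #22 SA[22]=6  'effgaffdagbgcgegbaccgcdbbbdegd'
  #23 SA[23]=20  'egbaccgcdbbbdegd'
  #24 SA[24]=33  'egd'
  #25 SA[25]=12  'fdagbgcgegbaccgcdbbbdegd'
  #26 SA[26]=11  'ffdagbgcgegbaccgcdbbbdegd'
  #27 SA[27]=7  'ffgaffdagbgcgegbaccgcdbbbdegd'
  #28 SA[28]=8  'fgaffdagbgcgegbaccgcdbbbdegd'
  #29 SA[29]=9  'gaffdagbgcgegbaccgcdbbbdegd'
  #30 SA[30]=21  'gbaccgcdbbbdegd'
  #31 SA[31]=15  'gbgcgegbaccgcdbbbdegd'
  #32 SA[32]=26  'gcdbbbdegd'
  #33 SA[33]=17  'gcgegbaccgcdbbbdegd'
  #34 SA[34]=34  'gd'
  #35 SA[35]=19  'gegbaccgcdbbbdegd'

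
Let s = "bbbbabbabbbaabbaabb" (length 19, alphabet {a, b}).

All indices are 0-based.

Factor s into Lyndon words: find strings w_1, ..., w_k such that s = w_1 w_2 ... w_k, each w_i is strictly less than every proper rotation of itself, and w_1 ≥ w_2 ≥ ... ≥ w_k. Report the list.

["b", "b", "b", "b", "abbabbb", "aabb", "aabb"]

emit factor 1: 'b' (i=0, period=1)
emit factor 2: 'b' (i=1, period=1)
emit factor 3: 'b' (i=2, period=1)
emit factor 4: 'b' (i=3, period=1)
emit factor 5: 'abbabbb' (i=4, period=7)
emit factor 6: 'aabb' (i=11, period=4)
emit factor 7: 'aabb' (i=15, period=4)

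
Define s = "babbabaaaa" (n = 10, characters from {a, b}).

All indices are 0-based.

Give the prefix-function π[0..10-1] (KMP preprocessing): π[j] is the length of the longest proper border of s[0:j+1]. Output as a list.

π[0] = 0
j=1 s[j]='a': π[1]=0 (border '')
j=2 s[j]='b': π[2]=1 (border 'b')
j=3 s[j]='b': k: 1→0; π[3]=1 (border 'b')
j=4 s[j]='a': π[4]=2 (border 'ba')
j=5 s[j]='b': π[5]=3 (border 'bab')
j=6 s[j]='a': k: 3→1; π[6]=2 (border 'ba')
j=7 s[j]='a': k: 2→0; π[7]=0 (border '')
j=8 s[j]='a': π[8]=0 (border '')
j=9 s[j]='a': π[9]=0 (border '')

[0, 0, 1, 1, 2, 3, 2, 0, 0, 0]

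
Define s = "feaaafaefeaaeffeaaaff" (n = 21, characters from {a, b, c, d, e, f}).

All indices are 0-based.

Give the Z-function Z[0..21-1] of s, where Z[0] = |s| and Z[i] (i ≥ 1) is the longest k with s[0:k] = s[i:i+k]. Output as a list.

Z[0]=21
i=1: fresh scan; Z[1]=0
i=2: fresh scan; Z[2]=0
i=3: fresh scan; Z[3]=0
i=4: fresh scan; Z[4]=0
i=5: fresh scan; Z[5]=1 extend→box=[5,6)
i=6: fresh scan; Z[6]=0
i=7: fresh scan; Z[7]=0
i=8: fresh scan; Z[8]=4 extend→box=[8,12)
i=9: min(r-i=3, Z[1]=0)=0; Z[9]=0
i=10: min(r-i=2, Z[2]=0)=0; Z[10]=0
i=11: min(r-i=1, Z[3]=0)=0; Z[11]=0
i=12: fresh scan; Z[12]=0
i=13: fresh scan; Z[13]=1 extend→box=[13,14)
i=14: fresh scan; Z[14]=6 extend→box=[14,20)
i=15: min(r-i=5, Z[1]=0)=0; Z[15]=0
i=16: min(r-i=4, Z[2]=0)=0; Z[16]=0
i=17: min(r-i=3, Z[3]=0)=0; Z[17]=0
i=18: min(r-i=2, Z[4]=0)=0; Z[18]=0
i=19: min(r-i=1, Z[5]=1)=1; Z[19]=1
i=20: fresh scan; Z[20]=1 extend→box=[20,21)

[21, 0, 0, 0, 0, 1, 0, 0, 4, 0, 0, 0, 0, 1, 6, 0, 0, 0, 0, 1, 1]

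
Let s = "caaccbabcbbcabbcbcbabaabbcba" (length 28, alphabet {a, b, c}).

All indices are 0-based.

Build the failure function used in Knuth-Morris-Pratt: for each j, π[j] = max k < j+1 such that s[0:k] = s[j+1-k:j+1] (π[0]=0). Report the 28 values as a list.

π[0] = 0
j=1 s[j]='a': π[1]=0 (border '')
j=2 s[j]='a': π[2]=0 (border '')
j=3 s[j]='c': π[3]=1 (border 'c')
j=4 s[j]='c': k: 1→0; π[4]=1 (border 'c')
j=5 s[j]='b': k: 1→0; π[5]=0 (border '')
j=6 s[j]='a': π[6]=0 (border '')
j=7 s[j]='b': π[7]=0 (border '')
j=8 s[j]='c': π[8]=1 (border 'c')
j=9 s[j]='b': k: 1→0; π[9]=0 (border '')
j=10 s[j]='b': π[10]=0 (border '')
j=11 s[j]='c': π[11]=1 (border 'c')
j=12 s[j]='a': π[12]=2 (border 'ca')
j=13 s[j]='b': k: 2→0; π[13]=0 (border '')
j=14 s[j]='b': π[14]=0 (border '')
j=15 s[j]='c': π[15]=1 (border 'c')
j=16 s[j]='b': k: 1→0; π[16]=0 (border '')
j=17 s[j]='c': π[17]=1 (border 'c')
j=18 s[j]='b': k: 1→0; π[18]=0 (border '')
j=19 s[j]='a': π[19]=0 (border '')
j=20 s[j]='b': π[20]=0 (border '')
j=21 s[j]='a': π[21]=0 (border '')
j=22 s[j]='a': π[22]=0 (border '')
j=23 s[j]='b': π[23]=0 (border '')
j=24 s[j]='b': π[24]=0 (border '')
j=25 s[j]='c': π[25]=1 (border 'c')
j=26 s[j]='b': k: 1→0; π[26]=0 (border '')
j=27 s[j]='a': π[27]=0 (border '')

[0, 0, 0, 1, 1, 0, 0, 0, 1, 0, 0, 1, 2, 0, 0, 1, 0, 1, 0, 0, 0, 0, 0, 0, 0, 1, 0, 0]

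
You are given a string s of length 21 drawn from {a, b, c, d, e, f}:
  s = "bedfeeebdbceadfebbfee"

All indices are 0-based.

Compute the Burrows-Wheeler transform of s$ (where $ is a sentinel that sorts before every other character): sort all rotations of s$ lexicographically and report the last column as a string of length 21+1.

eeede$bbbaeecfebfefdbd

rank  rotation                last
    0  $bedfeeebdbceadfebbfee  e
    1  adfebbfee$bedfeeebdbce  e
    2  bbfee$bedfeeebdbceadfe  e
    3  bceadfebbfee$bedfeeebd  d
    4  bdbceadfebbfee$bedfeee  e
    5  bedfeeebdbceadfebbfee$  $
    6  bfee$bedfeeebdbceadfeb  b
    7  ceadfebbfee$bedfeeebdb  b
    8  dbceadfebbfee$bedfeeeb  b
    9  dfebbfee$bedfeeebdbcea  a
   10  dfeeebdbceadfebbfee$be  e
   11  e$bedfeeebdbceadfebbfe  e
   12  eadfebbfee$bedfeeebdbc  c
   13  ebbfee$bedfeeebdbceadf  f
   14  ebdbceadfebbfee$bedfee  e
   15  edfeeebdbceadfebbfee$b  b
   16  ee$bedfeeebdbceadfebbf  f
   17  eebdbceadfebbfee$bedfe  e
   18  eeebdbceadfebbfee$bedf  f
   19  febbfee$bedfeeebdbcead  d
   20  fee$bedfeeebdbceadfebb  b
   21  feeebdbceadfebbfee$bed  d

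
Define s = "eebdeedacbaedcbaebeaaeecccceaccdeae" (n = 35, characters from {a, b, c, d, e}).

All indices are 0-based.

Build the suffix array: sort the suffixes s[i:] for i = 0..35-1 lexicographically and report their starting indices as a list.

rank→(start, suffix):
  0 → (19, 'aaeecccceaccdeae')
  1 → (7, 'acbaedcbaebeaaeecccceaccdeae')
  2 → (28, 'accdeae')
  3 → (33, 'ae')
  4 → (15, 'aebeaaeecccceaccdeae')
  5 → (10, 'aedcbaebeaaeecccceaccdeae')
  6 → (20, 'aeecccceaccdeae')
  7 → (14, 'baebeaaeecccceaccdeae')
  8 → (9, 'baedcbaebeaaeecccceaccdeae')
  9 → (2, 'bdeedacbaedcbaebeaaeecccceaccdeae')
  10 → (17, 'beaaeecccceaccdeae')
  11 → (13, 'cbaebeaaeecccceaccdeae')
  12 → (8, 'cbaedcbaebeaaeecccceaccdeae')
  13 → (23, 'cccceaccdeae')
  14 → (24, 'ccceaccdeae')
  15 → (29, 'ccdeae')
  16 → (25, 'cceaccdeae')
  17 → (30, 'cdeae')
  18 → (26, 'ceaccdeae')
  19 → (6, 'dacbaedcbaebeaaeecccceaccdeae')
  20 → (12, 'dcbaebeaaeecccceaccdeae')
  21 → (31, 'deae')
  22 → (3, 'deedacbaedcbaebeaaeecccceaccdeae')
  23 → (34, 'e')
  24 → (18, 'eaaeecccceaccdeae')
  25 → (27, 'eaccdeae')
  26 → (32, 'eae')
  27 → (1, 'ebdeedacbaedcbaebeaaeecccceaccdeae')
  28 → (16, 'ebeaaeecccceaccdeae')
  29 → (22, 'ecccceaccdeae')
  30 → (5, 'edacbaedcbaebeaaeecccceaccdeae')
  31 → (11, 'edcbaebeaaeecccceaccdeae')
  32 → (0, 'eebdeedacbaedcbaebeaaeecccceaccdeae')
  33 → (21, 'eecccceaccdeae')
  34 → (4, 'eedacbaedcbaebeaaeecccceaccdeae')

[19, 7, 28, 33, 15, 10, 20, 14, 9, 2, 17, 13, 8, 23, 24, 29, 25, 30, 26, 6, 12, 31, 3, 34, 18, 27, 32, 1, 16, 22, 5, 11, 0, 21, 4]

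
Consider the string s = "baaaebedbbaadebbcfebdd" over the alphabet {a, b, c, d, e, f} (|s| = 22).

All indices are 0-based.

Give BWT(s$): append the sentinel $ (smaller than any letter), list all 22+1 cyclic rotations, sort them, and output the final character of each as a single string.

rank  rotation                 last
    0  $baaaebedbbaadebbcfebdd  d
    1  aaaebedbbaadebbcfebdd$b  b
    2  aadebbcfebdd$baaaebedbb  b
    3  aaebedbbaadebbcfebdd$ba  a
    4  adebbcfebdd$baaaebedbba  a
    5  aebedbbaadebbcfebdd$baa  a
    6  baaaebedbbaadebbcfebdd$  $
    7  baadebbcfebdd$baaaebedb  b
    8  bbaadebbcfebdd$baaaebed  d
    9  bbcfebdd$baaaebedbbaade  e
   10  bcfebdd$baaaebedbbaadeb  b
   11  bdd$baaaebedbbaadebbcfe  e
   12  bedbbaadebbcfebdd$baaae  e
   13  cfebdd$baaaebedbbaadebb  b
   14  d$baaaebedbbaadebbcfebd  d
   15  dbbaadebbcfebdd$baaaebe  e
   16  dd$baaaebedbbaadebbcfeb  b
   17  debbcfebdd$baaaebedbbaa  a
   18  ebbcfebdd$baaaebedbbaad  d
   19  ebdd$baaaebedbbaadebbcf  f
   20  ebedbbaadebbcfebdd$baaa  a
   21  edbbaadebbcfebdd$baaaeb  b
   22  febdd$baaaebedbbaadebbc  c

dbbaaa$bdebeebdebadfabc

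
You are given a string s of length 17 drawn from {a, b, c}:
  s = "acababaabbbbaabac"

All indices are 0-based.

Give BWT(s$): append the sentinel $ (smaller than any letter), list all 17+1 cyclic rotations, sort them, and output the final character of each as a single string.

cbbbcaab$baaabbaaa

rank  rotation            last
    0  $acababaabbbbaabac  c
    1  aabac$acababaabbbb  b
    2  aabbbbaabac$acabab  b
    3  abaabbbbaabac$acab  b
    4  ababaabbbbaabac$ac  c
    5  abac$acababaabbbba  a
    6  abbbbaabac$acababa  a
    7  ac$acababaabbbbaab  b
    8  acababaabbbbaabac$  $
    9  baabac$acababaabbb  b
   10  baabbbbaabac$acaba  a
   11  babaabbbbaabac$aca  a
   12  bac$acababaabbbbaa  a
   13  bbaabac$acababaabb  b
   14  bbbaabac$acababaab  b
   15  bbbbaabac$acababaa  a
   16  c$acababaabbbbaaba  a
   17  cababaabbbbaabac$a  a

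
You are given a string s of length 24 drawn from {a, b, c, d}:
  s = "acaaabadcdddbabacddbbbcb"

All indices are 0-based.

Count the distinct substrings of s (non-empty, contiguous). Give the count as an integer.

sorted suffixes:
  #0 SA[0]=2  'aaabadcdddbabacddbbbcb'
  #1 SA[1]=3  'aabadcdddbabacddbbbcb'
  #2 SA[2]=13  'abacddbbbcb'
  #3 SA[3]=4  'abadcdddbabacddbbbcb'
  #4 SA[4]=0  'acaaabadcdddbabacddbbbcb'
  #5 SA[5]=15  'acddbbbcb'
  #6 SA[6]=6  'adcdddbabacddbbbcb'
  #7 SA[7]=23  'b'
  #8 SA[8]=12  'babacddbbbcb'
  #9 SA[9]=14  'bacddbbbcb'
  #10 SA[10]=5  'badcdddbabacddbbbcb'
  #11 SA[11]=19  'bbbcb'
  #12 SA[12]=20  'bbcb'
  #13 SA[13]=21  'bcb'
  #14 SA[14]=1  'caaabadcdddbabacddbbbcb'
  #15 SA[15]=22  'cb'
  #16 SA[16]=16  'cddbbbcb'
  #17 SA[17]=8  'cdddbabacddbbbcb'
  #18 SA[18]=11  'dbabacddbbbcb'
  #19 SA[19]=18  'dbbbcb'
  #20 SA[20]=7  'dcdddbabacddbbbcb'
  #21 SA[21]=10  'ddbabacddbbbcb'
  #22 SA[22]=17  'ddbbbcb'
  #23 SA[23]=9  'dddbabacddbbbcb'

SA = [2, 3, 13, 4, 0, 15, 6, 23, 12, 14, 5, 19, 20, 21, 1, 22, 16, 8, 11, 18, 7, 10, 17, 9]
i: (SA[i-1],SA[i]) lcp shared
  1: (2,3) 2 'aa'
  2: (3,13) 1 'a'
  3: (13,4) 3 'aba'
  4: (4,0) 1 'a'
  5: (0,15) 2 'ac'
  6: (15,6) 1 'a'
  7: (6,23) 0 ''
  8: (23,12) 1 'b'
  9: (12,14) 2 'ba'
  10: (14,5) 2 'ba'
  11: (5,19) 1 'b'
  12: (19,20) 2 'bb'
  13: (20,21) 1 'b'
  14: (21,1) 0 ''
  15: (1,22) 1 'c'
  16: (22,16) 1 'c'
  17: (16,8) 3 'cdd'
  18: (8,11) 0 ''
  19: (11,18) 2 'db'
  20: (18,7) 1 'd'
  21: (7,10) 1 'd'
  22: (10,17) 3 'ddb'
  23: (17,9) 2 'dd'

n(n+1)/2 = 24·25/2 = 300
Σ LCP = 0 + 2 + 1 + 3 + 1 + 2 + 1 + 0 + 1 + 2 + 2 + 1 + 2 + 1 + 0 + 1 + 1 + 3 + 0 + 2 + 1 + 1 + 3 + 2 = 33
distinct = 300 − 33 = 267

267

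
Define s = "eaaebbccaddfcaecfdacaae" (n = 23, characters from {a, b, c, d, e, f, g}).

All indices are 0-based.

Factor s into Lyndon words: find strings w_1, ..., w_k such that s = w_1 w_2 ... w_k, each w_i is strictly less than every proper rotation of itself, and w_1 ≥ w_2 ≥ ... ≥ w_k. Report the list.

["e", "aaebbccaddfcaecfdac", "aae"]

emit factor 1: 'e' (i=0, period=1)
emit factor 2: 'aaebbccaddfcaecfdac' (i=1, period=19)
emit factor 3: 'aae' (i=20, period=3)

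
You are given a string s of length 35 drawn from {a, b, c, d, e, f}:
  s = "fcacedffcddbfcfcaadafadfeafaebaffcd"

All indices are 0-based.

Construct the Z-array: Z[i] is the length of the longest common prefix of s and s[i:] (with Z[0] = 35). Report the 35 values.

[35, 0, 0, 0, 0, 0, 1, 2, 0, 0, 0, 0, 2, 0, 3, 0, 0, 0, 0, 0, 1, 0, 0, 1, 0, 0, 1, 0, 0, 0, 0, 1, 2, 0, 0]

Z[0]=35
i=1: outside box; Z[1]=0
i=2: outside box; Z[2]=0
i=3: outside box; Z[3]=0
i=4: outside box; Z[4]=0
i=5: outside box; Z[5]=0
i=6: outside box; Z[6]=1 grow→box=[6,7)
i=7: outside box; Z[7]=2 grow→box=[7,9)
i=8: min(r-i=1, Z[1]=0)=0; Z[8]=0
i=9: outside box; Z[9]=0
i=10: outside box; Z[10]=0
i=11: outside box; Z[11]=0
i=12: outside box; Z[12]=2 grow→box=[12,14)
i=13: min(r-i=1, Z[1]=0)=0; Z[13]=0
i=14: outside box; Z[14]=3 grow→box=[14,17)
i=15: min(r-i=2, Z[1]=0)=0; Z[15]=0
i=16: min(r-i=1, Z[2]=0)=0; Z[16]=0
i=17: outside box; Z[17]=0
i=18: outside box; Z[18]=0
i=19: outside box; Z[19]=0
i=20: outside box; Z[20]=1 grow→box=[20,21)
i=21: outside box; Z[21]=0
i=22: outside box; Z[22]=0
i=23: outside box; Z[23]=1 grow→box=[23,24)
i=24: outside box; Z[24]=0
i=25: outside box; Z[25]=0
i=26: outside box; Z[26]=1 grow→box=[26,27)
i=27: outside box; Z[27]=0
i=28: outside box; Z[28]=0
i=29: outside box; Z[29]=0
i=30: outside box; Z[30]=0
i=31: outside box; Z[31]=1 grow→box=[31,32)
i=32: outside box; Z[32]=2 grow→box=[32,34)
i=33: min(r-i=1, Z[1]=0)=0; Z[33]=0
i=34: outside box; Z[34]=0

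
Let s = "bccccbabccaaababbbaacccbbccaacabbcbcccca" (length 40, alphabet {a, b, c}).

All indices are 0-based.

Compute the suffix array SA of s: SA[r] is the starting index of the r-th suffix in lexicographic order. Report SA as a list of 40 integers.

rank→(start, suffix):
  0 → (39, 'a')
  1 → (10, 'aaababbbaacccbbccaacabbcbcccca')
  2 → (11, 'aababbbaacccbbccaacabbcbcccca')
  3 → (27, 'aacabbcbcccca')
  4 → (18, 'aacccbbccaacabbcbcccca')
  5 → (12, 'ababbbaacccbbccaacabbcbcccca')
  6 → (14, 'abbbaacccbbccaacabbcbcccca')
  7 → (30, 'abbcbcccca')
  8 → (6, 'abccaaababbbaacccbbccaacabbcbcccca')
  9 → (28, 'acabbcbcccca')
  10 → (19, 'acccbbccaacabbcbcccca')
  11 → (17, 'baacccbbccaacabbcbcccca')
  12 → (13, 'babbbaacccbbccaacabbcbcccca')
  13 → (5, 'babccaaababbbaacccbbccaacabbcbcccca')
  14 → (16, 'bbaacccbbccaacabbcbcccca')
  15 → (15, 'bbbaacccbbccaacabbcbcccca')
  16 → (31, 'bbcbcccca')
  17 → (23, 'bbccaacabbcbcccca')
  18 → (32, 'bcbcccca')
  19 → (7, 'bccaaababbbaacccbbccaacabbcbcccca')
  20 → (24, 'bccaacabbcbcccca')
  21 → (34, 'bcccca')
  22 → (0, 'bccccbabccaaababbbaacccbbccaacabbcbcccca')
  23 → (38, 'ca')
  24 → (9, 'caaababbbaacccbbccaacabbcbcccca')
  25 → (26, 'caacabbcbcccca')
  26 → (29, 'cabbcbcccca')
  27 → (4, 'cbabccaaababbbaacccbbccaacabbcbcccca')
  28 → (22, 'cbbccaacabbcbcccca')
  29 → (33, 'cbcccca')
  30 → (37, 'cca')
  31 → (8, 'ccaaababbbaacccbbccaacabbcbcccca')
  32 → (25, 'ccaacabbcbcccca')
  33 → (3, 'ccbabccaaababbbaacccbbccaacabbcbcccca')
  34 → (21, 'ccbbccaacabbcbcccca')
  35 → (36, 'ccca')
  36 → (2, 'cccbabccaaababbbaacccbbccaacabbcbcccca')
  37 → (20, 'cccbbccaacabbcbcccca')
  38 → (35, 'cccca')
  39 → (1, 'ccccbabccaaababbbaacccbbccaacabbcbcccca')

[39, 10, 11, 27, 18, 12, 14, 30, 6, 28, 19, 17, 13, 5, 16, 15, 31, 23, 32, 7, 24, 34, 0, 38, 9, 26, 29, 4, 22, 33, 37, 8, 25, 3, 21, 36, 2, 20, 35, 1]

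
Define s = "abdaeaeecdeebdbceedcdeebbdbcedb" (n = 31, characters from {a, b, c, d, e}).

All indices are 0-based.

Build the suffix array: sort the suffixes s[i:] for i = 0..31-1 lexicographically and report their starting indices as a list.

rank→(start, suffix):
  0 → (0, 'abdaeaeecdeebdbceedcdeebbdbcedb')
  1 → (3, 'aeaeecdeebdbceedcdeebbdbcedb')
  2 → (5, 'aeecdeebdbceedcdeebbdbcedb')
  3 → (30, 'b')
  4 → (23, 'bbdbcedb')
  5 → (26, 'bcedb')
  6 → (14, 'bceedcdeebbdbcedb')
  7 → (1, 'bdaeaeecdeebdbceedcdeebbdbcedb')
  8 → (24, 'bdbcedb')
  9 → (12, 'bdbceedcdeebbdbcedb')
  10 → (19, 'cdeebbdbcedb')
  11 → (8, 'cdeebdbceedcdeebbdbcedb')
  12 → (27, 'cedb')
  13 → (15, 'ceedcdeebbdbcedb')
  14 → (2, 'daeaeecdeebdbceedcdeebbdbcedb')
  15 → (29, 'db')
  16 → (25, 'dbcedb')
  17 → (13, 'dbceedcdeebbdbcedb')
  18 → (18, 'dcdeebbdbcedb')
  19 → (20, 'deebbdbcedb')
  20 → (9, 'deebdbceedcdeebbdbcedb')
  21 → (4, 'eaeecdeebdbceedcdeebbdbcedb')
  22 → (22, 'ebbdbcedb')
  23 → (11, 'ebdbceedcdeebbdbcedb')
  24 → (7, 'ecdeebdbceedcdeebbdbcedb')
  25 → (28, 'edb')
  26 → (17, 'edcdeebbdbcedb')
  27 → (21, 'eebbdbcedb')
  28 → (10, 'eebdbceedcdeebbdbcedb')
  29 → (6, 'eecdeebdbceedcdeebbdbcedb')
  30 → (16, 'eedcdeebbdbcedb')

[0, 3, 5, 30, 23, 26, 14, 1, 24, 12, 19, 8, 27, 15, 2, 29, 25, 13, 18, 20, 9, 4, 22, 11, 7, 28, 17, 21, 10, 6, 16]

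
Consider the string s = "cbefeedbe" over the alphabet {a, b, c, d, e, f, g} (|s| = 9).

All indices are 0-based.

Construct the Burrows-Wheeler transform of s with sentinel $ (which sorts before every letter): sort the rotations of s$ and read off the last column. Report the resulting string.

edc$ebefbe

rank  rotation    last
    0  $cbefeedbe  e
    1  be$cbefeed  d
    2  befeedbe$c  c
    3  cbefeedbe$  $
    4  dbe$cbefee  e
    5  e$cbefeedb  b
    6  edbe$cbefe  e
    7  eedbe$cbef  f
    8  efeedbe$cb  b
    9  feedbe$cbe  e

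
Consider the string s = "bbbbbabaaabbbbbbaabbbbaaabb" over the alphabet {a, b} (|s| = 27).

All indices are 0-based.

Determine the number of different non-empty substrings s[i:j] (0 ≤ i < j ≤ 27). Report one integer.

rank→(start, suffix):
  0 → (22, 'aaabb')
  1 → (7, 'aaabbbbbbaabbbbaaabb')
  2 → (23, 'aabb')
  3 → (16, 'aabbbbaaabb')
  4 → (8, 'aabbbbbbaabbbbaaabb')
  5 → (5, 'abaaabbbbbbaabbbbaaabb')
  6 → (24, 'abb')
  7 → (17, 'abbbbaaabb')
  8 → (9, 'abbbbbbaabbbbaaabb')
  9 → (26, 'b')
  10 → (21, 'baaabb')
  11 → (6, 'baaabbbbbbaabbbbaaabb')
  12 → (15, 'baabbbbaaabb')
  13 → (4, 'babaaabbbbbbaabbbbaaabb')
  14 → (25, 'bb')
  15 → (20, 'bbaaabb')
  16 → (14, 'bbaabbbbaaabb')
  17 → (3, 'bbabaaabbbbbbaabbbbaaabb')
  18 → (19, 'bbbaaabb')
  19 → (13, 'bbbaabbbbaaabb')
  20 → (2, 'bbbabaaabbbbbbaabbbbaaabb')
  21 → (18, 'bbbbaaabb')
  22 → (12, 'bbbbaabbbbaaabb')
  23 → (1, 'bbbbabaaabbbbbbaabbbbaaabb')
  24 → (11, 'bbbbbaabbbbaaabb')
  25 → (0, 'bbbbbabaaabbbbbbaabbbbaaabb')
  26 → (10, 'bbbbbbaabbbbaaabb')

SA = [22, 7, 23, 16, 8, 5, 24, 17, 9, 26, 21, 6, 15, 4, 25, 20, 14, 3, 19, 13, 2, 18, 12, 1, 11, 0, 10]
[i] adj suffixes → lcp
  [1] 22/7 → 5 ('aaabb')
  [2] 7/23 → 2 ('aa')
  [3] 23/16 → 4 ('aabb')
  [4] 16/8 → 6 ('aabbbb')
  [5] 8/5 → 1 ('a')
  [6] 5/24 → 2 ('ab')
  [7] 24/17 → 3 ('abb')
  [8] 17/9 → 5 ('abbbb')
  [9] 9/26 → 0 ('')
  [10] 26/21 → 1 ('b')
  [11] 21/6 → 6 ('baaabb')
  [12] 6/15 → 3 ('baa')
  [13] 15/4 → 2 ('ba')
  [14] 4/25 → 1 ('b')
  [15] 25/20 → 2 ('bb')
  [16] 20/14 → 4 ('bbaa')
  [17] 14/3 → 3 ('bba')
  [18] 3/19 → 2 ('bb')
  [19] 19/13 → 5 ('bbbaa')
  [20] 13/2 → 4 ('bbba')
  [21] 2/18 → 3 ('bbb')
  [22] 18/12 → 6 ('bbbbaa')
  [23] 12/1 → 5 ('bbbba')
  [24] 1/11 → 4 ('bbbb')
  [25] 11/0 → 6 ('bbbbba')
  [26] 0/10 → 5 ('bbbbb')

n(n+1)/2 = 27·28/2 = 378
Σ LCP = 0 + 5 + 2 + 4 + 6 + 1 + 2 + 3 + 5 + 0 + 1 + 6 + 3 + 2 + 1 + 2 + 4 + 3 + 2 + 5 + 4 + 3 + 6 + 5 + 4 + 6 + 5 = 90
distinct = 378 − 90 = 288

288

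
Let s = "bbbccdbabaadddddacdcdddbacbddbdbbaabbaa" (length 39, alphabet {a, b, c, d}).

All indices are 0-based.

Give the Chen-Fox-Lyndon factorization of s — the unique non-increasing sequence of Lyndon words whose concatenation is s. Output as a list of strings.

emit factor 1: 'bbbccd' (i=0, period=6)
emit factor 2: 'b' (i=6, period=1)
emit factor 3: 'ab' (i=7, period=2)
emit factor 4: 'aadddddacdcdddbacbddbdbb' (i=9, period=24)
emit factor 5: 'aabb' (i=33, period=4)
emit factor 6: 'a' (i=37, period=1)
emit factor 7: 'a' (i=38, period=1)

["bbbccd", "b", "ab", "aadddddacdcdddbacbddbdbb", "aabb", "a", "a"]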